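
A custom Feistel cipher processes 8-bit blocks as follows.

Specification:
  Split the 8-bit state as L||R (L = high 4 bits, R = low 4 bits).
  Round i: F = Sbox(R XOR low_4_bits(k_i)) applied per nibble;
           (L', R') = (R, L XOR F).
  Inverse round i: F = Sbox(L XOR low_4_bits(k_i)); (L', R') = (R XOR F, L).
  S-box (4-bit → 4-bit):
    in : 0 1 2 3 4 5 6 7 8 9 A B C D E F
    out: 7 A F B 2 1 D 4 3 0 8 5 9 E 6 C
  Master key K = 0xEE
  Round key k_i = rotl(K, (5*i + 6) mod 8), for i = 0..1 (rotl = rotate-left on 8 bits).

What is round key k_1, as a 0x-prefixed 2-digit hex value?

0x77

K = 0xEE
k_0 = rotl(K, (5*0+6) mod 8) = rotl(K, 6) = 0xBB
k_1 = rotl(K, (5*1+6) mod 8) = rotl(K, 3) = 0x77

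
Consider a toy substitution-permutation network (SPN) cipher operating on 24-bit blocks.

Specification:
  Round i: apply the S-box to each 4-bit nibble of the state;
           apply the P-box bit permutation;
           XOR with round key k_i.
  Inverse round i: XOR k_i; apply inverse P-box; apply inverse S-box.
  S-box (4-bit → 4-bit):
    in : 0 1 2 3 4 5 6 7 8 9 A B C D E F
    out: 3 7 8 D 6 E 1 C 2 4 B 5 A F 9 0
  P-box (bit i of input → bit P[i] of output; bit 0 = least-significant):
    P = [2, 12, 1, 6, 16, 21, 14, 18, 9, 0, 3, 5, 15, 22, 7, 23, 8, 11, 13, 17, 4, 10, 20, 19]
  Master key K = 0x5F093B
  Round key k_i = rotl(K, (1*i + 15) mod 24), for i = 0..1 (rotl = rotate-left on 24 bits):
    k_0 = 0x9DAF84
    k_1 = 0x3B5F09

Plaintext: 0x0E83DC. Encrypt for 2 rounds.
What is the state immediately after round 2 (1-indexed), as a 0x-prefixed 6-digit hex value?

0x394648

s_0 = plaintext = 0x0E83DC
s_1 = Round(s_0, k_0) = 0xFAF8FC
s_2 = Round(s_1, k_1) = 0x394648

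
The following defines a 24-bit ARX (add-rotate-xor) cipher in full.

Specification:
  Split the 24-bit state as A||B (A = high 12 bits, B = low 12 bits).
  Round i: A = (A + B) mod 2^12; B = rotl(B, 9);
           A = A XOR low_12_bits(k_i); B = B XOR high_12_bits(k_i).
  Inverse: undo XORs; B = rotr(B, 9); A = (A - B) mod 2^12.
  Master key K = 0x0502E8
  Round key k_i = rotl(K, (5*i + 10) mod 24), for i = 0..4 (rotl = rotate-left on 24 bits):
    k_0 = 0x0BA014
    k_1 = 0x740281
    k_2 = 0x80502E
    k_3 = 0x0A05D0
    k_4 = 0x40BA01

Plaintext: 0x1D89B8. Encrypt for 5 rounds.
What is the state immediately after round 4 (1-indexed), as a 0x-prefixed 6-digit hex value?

s_0 = plaintext = 0x1D89B8
s_1 = Round(s_0, k_0) = 0xB8418D
s_2 = Round(s_1, k_1) = 0xF90D71
s_3 = Round(s_2, k_2) = 0xD2FBAB
s_4 = Round(s_3, k_3) = 0xD0A7D5
s_5 = Round(s_4, k_4) = 0xEDEEF1

0xD0A7D5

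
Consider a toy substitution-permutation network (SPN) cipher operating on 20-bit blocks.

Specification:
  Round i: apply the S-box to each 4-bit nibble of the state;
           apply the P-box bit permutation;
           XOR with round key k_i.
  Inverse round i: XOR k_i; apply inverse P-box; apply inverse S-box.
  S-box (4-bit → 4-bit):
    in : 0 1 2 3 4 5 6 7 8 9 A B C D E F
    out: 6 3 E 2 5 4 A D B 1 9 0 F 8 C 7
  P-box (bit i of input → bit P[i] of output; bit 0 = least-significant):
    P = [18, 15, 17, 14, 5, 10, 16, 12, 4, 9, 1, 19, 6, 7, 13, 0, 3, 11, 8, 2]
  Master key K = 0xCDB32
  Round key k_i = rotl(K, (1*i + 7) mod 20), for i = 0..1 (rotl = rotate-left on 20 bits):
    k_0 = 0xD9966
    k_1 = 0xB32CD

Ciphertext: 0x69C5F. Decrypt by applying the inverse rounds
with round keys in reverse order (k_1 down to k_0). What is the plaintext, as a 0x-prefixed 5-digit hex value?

s_0 = ciphertext = 0x69C5F
s_1 = InvRound(s_0, k_1) = 0x30C01
s_2 = InvRound(s_1, k_0) = 0xEAE8F

0xEAE8F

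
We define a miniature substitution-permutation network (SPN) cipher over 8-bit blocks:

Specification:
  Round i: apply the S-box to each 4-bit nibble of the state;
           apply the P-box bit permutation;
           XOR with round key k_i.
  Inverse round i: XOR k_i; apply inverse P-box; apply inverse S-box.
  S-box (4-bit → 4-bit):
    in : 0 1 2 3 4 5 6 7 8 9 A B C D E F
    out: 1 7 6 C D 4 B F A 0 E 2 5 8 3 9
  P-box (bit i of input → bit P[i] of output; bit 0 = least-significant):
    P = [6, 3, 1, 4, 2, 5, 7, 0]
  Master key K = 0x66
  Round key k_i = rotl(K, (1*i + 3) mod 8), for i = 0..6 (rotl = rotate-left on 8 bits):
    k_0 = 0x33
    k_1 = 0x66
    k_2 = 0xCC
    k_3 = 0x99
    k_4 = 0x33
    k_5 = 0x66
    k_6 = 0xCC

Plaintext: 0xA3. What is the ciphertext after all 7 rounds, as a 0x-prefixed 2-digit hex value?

s_0 = plaintext = 0xA3
s_1 = Round(s_0, k_0) = 0x80
s_2 = Round(s_1, k_1) = 0x07
s_3 = Round(s_2, k_2) = 0x92
s_4 = Round(s_3, k_3) = 0x93
s_5 = Round(s_4, k_4) = 0x21
s_6 = Round(s_5, k_5) = 0x8C
s_7 = Round(s_6, k_6) = 0xAF

0xAF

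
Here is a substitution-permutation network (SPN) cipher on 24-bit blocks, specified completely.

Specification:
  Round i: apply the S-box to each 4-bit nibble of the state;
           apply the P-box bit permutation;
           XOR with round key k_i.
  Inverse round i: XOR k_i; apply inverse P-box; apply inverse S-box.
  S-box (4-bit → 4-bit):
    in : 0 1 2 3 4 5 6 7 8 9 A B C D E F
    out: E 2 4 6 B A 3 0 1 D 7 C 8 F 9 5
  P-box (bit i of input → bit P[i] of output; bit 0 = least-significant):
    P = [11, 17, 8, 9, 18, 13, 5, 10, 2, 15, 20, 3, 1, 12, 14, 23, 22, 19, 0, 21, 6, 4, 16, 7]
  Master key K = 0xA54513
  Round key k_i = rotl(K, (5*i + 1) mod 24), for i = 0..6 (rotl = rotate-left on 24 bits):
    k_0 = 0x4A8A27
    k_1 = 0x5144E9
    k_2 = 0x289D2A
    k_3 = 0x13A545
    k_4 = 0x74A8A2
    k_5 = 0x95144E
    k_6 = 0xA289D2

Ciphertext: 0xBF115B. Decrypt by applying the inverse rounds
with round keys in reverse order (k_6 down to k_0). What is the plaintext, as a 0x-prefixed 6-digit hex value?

s_0 = ciphertext = 0xBF115B
s_1 = InvRound(s_0, k_6) = 0xB31088
s_2 = InvRound(s_1, k_5) = 0xEC88E1
s_3 = InvRound(s_2, k_4) = 0x83E217
s_4 = InvRound(s_3, k_3) = 0x6792CB
s_5 = InvRound(s_4, k_2) = 0x9A779D
s_6 = InvRound(s_5, k_1) = 0xA65830
s_7 = InvRound(s_6, k_0) = 0x1DD68C

0x1DD68C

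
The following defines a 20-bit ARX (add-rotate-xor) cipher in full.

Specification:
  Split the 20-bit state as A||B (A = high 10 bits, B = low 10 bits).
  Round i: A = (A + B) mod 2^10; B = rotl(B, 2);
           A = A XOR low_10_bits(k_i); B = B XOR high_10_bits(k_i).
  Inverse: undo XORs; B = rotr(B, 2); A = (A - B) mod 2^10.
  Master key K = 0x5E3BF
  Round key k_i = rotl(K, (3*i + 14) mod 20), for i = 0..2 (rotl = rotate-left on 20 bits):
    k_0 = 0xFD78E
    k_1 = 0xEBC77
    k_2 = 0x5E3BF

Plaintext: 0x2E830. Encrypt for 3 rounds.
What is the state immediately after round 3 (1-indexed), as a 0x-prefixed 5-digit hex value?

s_0 = plaintext = 0x2E830
s_1 = Round(s_0, k_0) = 0xD9335
s_2 = Round(s_1, k_1) = 0xBBB78
s_3 = Round(s_2, k_2) = 0x7649B

0x7649B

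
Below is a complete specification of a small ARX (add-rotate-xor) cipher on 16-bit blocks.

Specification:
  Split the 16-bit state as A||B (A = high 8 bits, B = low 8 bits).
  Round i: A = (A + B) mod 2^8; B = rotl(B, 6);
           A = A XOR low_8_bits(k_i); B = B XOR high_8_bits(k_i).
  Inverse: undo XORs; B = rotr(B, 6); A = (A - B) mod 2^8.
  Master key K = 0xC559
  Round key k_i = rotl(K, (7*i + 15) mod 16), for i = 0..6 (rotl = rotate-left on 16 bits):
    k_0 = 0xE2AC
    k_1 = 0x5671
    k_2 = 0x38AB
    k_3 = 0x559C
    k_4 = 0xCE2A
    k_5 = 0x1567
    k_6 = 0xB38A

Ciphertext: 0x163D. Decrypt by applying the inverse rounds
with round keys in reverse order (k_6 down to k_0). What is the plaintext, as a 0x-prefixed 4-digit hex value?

s_0 = ciphertext = 0x163D
s_1 = InvRound(s_0, k_6) = 0x623A
s_2 = InvRound(s_1, k_5) = 0x49BC
s_3 = InvRound(s_2, k_4) = 0x9AC9
s_4 = InvRound(s_3, k_3) = 0x9472
s_5 = InvRound(s_4, k_2) = 0x1629
s_6 = InvRound(s_5, k_1) = 0x6AFD
s_7 = InvRound(s_6, k_0) = 0x4A7C

0x4A7C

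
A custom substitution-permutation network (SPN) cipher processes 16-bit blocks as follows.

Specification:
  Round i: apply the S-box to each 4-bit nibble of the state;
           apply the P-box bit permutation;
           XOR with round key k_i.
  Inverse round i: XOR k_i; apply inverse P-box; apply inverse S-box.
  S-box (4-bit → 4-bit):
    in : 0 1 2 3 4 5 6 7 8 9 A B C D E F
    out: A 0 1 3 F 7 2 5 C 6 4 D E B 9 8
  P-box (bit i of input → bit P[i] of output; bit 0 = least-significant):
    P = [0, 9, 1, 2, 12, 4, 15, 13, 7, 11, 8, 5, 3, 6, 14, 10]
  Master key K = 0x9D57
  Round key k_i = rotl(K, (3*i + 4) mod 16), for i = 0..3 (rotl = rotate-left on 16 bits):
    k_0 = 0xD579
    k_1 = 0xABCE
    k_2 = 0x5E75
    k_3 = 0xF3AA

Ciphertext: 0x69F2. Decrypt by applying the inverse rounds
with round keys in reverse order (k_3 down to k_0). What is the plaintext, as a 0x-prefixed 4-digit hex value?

0x794A

s_0 = ciphertext = 0x69F2
s_1 = InvRound(s_0, k_3) = 0x3656
s_2 = InvRound(s_1, k_2) = 0xA0F7
s_3 = InvRound(s_2, k_1) = 0x2C63
s_4 = InvRound(s_3, k_0) = 0x794A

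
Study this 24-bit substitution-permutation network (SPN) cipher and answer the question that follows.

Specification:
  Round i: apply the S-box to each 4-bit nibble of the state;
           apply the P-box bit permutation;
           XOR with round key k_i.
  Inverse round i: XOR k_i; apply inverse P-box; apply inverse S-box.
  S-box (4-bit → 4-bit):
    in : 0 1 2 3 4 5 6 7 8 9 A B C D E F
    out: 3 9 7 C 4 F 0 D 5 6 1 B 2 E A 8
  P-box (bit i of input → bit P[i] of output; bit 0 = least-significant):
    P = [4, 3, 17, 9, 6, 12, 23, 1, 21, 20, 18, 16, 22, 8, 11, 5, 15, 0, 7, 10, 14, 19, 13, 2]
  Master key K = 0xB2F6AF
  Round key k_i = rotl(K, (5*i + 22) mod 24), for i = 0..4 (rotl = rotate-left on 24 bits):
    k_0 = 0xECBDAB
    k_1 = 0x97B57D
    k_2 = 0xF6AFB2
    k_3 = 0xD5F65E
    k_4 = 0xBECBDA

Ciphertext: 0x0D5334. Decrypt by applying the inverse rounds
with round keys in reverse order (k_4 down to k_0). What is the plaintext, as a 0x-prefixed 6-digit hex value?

s_0 = ciphertext = 0x0D5334
s_1 = InvRound(s_0, k_4) = 0xF83B59
s_2 = InvRound(s_1, k_3) = 0xBB97F6
s_3 = InvRound(s_2, k_2) = 0xD68306
s_4 = InvRound(s_3, k_1) = 0x4E1FBB
s_5 = InvRound(s_4, k_0) = 0x4A6A47

0x4A6A47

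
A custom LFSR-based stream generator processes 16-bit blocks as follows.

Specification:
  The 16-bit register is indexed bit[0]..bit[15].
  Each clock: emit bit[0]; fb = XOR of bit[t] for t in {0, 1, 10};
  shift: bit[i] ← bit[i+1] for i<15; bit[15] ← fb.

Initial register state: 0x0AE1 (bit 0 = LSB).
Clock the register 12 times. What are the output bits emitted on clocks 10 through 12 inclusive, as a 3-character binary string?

101

reg_0 = 0x0AE1
clock 1: out=1, reg = 0x8570
clock 2: out=0, reg = 0xC2B8
clock 3: out=0, reg = 0x615C
clock 4: out=0, reg = 0x30AE
clock 5: out=0, reg = 0x9857
clock 6: out=1, reg = 0x4C2B
clock 7: out=1, reg = 0xA615
clock 8: out=1, reg = 0x530A
clock 9: out=0, reg = 0xA985
clock 10: out=1, reg = 0xD4C2
clock 11: out=0, reg = 0x6A61
clock 12: out=1, reg = 0xB530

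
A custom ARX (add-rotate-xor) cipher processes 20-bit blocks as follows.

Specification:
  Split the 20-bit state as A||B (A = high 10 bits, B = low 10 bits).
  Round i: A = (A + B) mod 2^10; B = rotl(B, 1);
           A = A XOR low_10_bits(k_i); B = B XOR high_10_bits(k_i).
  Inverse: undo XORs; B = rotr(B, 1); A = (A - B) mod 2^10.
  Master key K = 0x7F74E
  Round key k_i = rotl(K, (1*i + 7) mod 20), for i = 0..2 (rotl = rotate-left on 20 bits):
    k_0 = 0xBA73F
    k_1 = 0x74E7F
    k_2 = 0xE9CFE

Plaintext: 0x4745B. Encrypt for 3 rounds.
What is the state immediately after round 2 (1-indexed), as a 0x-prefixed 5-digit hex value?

s_0 = plaintext = 0x4745B
s_1 = Round(s_0, k_0) = 0x91E5F
s_2 = Round(s_1, k_1) = 0xB656C
s_3 = Round(s_2, k_2) = 0x2ED7F

0xB656C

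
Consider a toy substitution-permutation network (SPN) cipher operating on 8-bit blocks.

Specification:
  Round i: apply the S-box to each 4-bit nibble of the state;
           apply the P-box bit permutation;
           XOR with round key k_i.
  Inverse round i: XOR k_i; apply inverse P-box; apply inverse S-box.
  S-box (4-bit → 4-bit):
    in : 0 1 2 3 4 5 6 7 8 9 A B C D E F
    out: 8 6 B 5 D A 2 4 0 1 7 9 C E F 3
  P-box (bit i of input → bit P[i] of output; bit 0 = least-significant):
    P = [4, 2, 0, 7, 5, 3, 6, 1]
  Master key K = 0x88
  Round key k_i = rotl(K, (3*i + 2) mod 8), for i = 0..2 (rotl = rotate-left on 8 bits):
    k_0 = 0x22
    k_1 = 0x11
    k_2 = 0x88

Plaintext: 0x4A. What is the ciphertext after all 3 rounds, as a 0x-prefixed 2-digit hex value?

0xBC

s_0 = plaintext = 0x4A
s_1 = Round(s_0, k_0) = 0x55
s_2 = Round(s_1, k_1) = 0x9F
s_3 = Round(s_2, k_2) = 0xBC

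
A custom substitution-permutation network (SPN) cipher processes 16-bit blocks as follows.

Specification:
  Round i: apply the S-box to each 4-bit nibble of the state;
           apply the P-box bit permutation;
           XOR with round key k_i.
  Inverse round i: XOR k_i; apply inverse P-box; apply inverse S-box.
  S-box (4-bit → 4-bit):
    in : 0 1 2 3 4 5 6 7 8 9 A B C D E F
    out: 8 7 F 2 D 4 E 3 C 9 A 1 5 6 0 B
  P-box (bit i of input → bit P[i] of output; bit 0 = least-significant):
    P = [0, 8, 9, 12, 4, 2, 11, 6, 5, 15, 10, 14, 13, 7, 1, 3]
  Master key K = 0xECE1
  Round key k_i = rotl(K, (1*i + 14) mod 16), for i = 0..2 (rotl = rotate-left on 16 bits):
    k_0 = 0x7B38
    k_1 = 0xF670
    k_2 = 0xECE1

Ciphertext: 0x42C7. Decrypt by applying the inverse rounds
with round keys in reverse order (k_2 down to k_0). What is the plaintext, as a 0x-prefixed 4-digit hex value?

0x85ED

s_0 = ciphertext = 0x42C7
s_1 = InvRound(s_0, k_2) = 0xC1D5
s_2 = InvRound(s_1, k_1) = 0x7C32
s_3 = InvRound(s_2, k_0) = 0x85ED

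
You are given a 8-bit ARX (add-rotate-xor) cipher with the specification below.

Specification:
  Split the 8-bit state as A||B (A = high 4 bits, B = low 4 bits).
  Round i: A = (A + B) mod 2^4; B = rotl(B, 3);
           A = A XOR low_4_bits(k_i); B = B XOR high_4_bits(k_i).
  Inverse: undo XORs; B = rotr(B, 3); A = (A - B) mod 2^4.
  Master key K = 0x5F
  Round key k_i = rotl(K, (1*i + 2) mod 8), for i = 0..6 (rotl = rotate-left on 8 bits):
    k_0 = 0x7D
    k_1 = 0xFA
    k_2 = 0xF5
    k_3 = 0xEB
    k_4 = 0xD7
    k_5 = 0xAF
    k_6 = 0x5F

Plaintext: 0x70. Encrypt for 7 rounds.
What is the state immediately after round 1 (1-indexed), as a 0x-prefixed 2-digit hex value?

0xA7

s_0 = plaintext = 0x70
s_1 = Round(s_0, k_0) = 0xA7
s_2 = Round(s_1, k_1) = 0xB4
s_3 = Round(s_2, k_2) = 0xAD
s_4 = Round(s_3, k_3) = 0xC0
s_5 = Round(s_4, k_4) = 0xBD
s_6 = Round(s_5, k_5) = 0x74
s_7 = Round(s_6, k_6) = 0x47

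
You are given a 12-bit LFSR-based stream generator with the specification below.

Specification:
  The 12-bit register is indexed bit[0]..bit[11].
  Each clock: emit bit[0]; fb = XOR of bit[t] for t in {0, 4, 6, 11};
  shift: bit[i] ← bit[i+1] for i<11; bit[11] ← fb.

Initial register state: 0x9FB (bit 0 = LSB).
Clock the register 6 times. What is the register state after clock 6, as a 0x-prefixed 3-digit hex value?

0xFA7

reg_0 = 0x9FB
clock 1: out=1, reg = 0x4FD
clock 2: out=1, reg = 0xA7E
clock 3: out=0, reg = 0xD3F
clock 4: out=1, reg = 0xE9F
clock 5: out=1, reg = 0xF4F
clock 6: out=1, reg = 0xFA7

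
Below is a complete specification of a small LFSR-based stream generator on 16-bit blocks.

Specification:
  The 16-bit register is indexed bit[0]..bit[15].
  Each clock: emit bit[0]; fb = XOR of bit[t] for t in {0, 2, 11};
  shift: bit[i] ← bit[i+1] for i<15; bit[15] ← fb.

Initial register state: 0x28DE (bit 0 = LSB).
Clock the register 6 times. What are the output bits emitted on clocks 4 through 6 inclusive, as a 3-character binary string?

110

reg_0 = 0x28DE
clock 1: out=0, reg = 0x146F
clock 2: out=1, reg = 0x0A37
clock 3: out=1, reg = 0x851B
clock 4: out=1, reg = 0xC28D
clock 5: out=1, reg = 0x6146
clock 6: out=0, reg = 0xB0A3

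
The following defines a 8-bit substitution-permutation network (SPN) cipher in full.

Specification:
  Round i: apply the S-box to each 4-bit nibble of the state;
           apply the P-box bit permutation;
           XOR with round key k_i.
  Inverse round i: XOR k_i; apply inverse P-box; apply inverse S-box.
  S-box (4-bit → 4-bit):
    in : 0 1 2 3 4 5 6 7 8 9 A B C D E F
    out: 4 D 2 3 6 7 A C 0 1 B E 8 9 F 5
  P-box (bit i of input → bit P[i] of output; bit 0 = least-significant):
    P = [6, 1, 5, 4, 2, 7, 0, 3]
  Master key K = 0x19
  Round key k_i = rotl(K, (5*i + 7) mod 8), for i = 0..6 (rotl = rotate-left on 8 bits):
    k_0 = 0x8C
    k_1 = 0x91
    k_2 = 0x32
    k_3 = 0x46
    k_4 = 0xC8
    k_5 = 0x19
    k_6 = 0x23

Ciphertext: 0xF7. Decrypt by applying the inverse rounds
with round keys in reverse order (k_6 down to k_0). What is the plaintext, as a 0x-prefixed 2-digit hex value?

s_0 = ciphertext = 0xF7
s_1 = InvRound(s_0, k_6) = 0x3D
s_2 = InvRound(s_1, k_5) = 0x90
s_3 = InvRound(s_2, k_4) = 0xCD
s_4 = InvRound(s_3, k_3) = 0xB2
s_5 = InvRound(s_4, k_2) = 0x28
s_6 = InvRound(s_5, k_1) = 0xB7
s_7 = InvRound(s_6, k_0) = 0x7B

0x7B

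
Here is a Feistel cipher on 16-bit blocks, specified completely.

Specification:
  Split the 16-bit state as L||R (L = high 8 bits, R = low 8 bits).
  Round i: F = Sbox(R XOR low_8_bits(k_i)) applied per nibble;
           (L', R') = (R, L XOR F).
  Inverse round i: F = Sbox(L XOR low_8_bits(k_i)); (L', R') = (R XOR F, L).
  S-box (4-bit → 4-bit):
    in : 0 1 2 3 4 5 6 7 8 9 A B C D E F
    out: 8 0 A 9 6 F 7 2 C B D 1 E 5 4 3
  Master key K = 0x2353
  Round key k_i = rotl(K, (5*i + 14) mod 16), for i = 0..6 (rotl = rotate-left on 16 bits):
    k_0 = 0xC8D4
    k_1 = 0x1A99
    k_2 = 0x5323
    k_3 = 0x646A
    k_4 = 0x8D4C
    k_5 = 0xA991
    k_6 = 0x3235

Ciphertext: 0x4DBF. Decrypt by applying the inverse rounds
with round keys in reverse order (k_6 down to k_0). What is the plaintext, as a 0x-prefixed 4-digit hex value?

0x9B19

s_0 = ciphertext = 0x4DBF
s_1 = InvRound(s_0, k_6) = 0x934D
s_2 = InvRound(s_1, k_5) = 0xC793
s_3 = InvRound(s_2, k_4) = 0x52C7
s_4 = InvRound(s_3, k_3) = 0x5B52
s_5 = InvRound(s_4, k_2) = 0x7E5B
s_6 = InvRound(s_5, k_1) = 0x197E
s_7 = InvRound(s_6, k_0) = 0x9B19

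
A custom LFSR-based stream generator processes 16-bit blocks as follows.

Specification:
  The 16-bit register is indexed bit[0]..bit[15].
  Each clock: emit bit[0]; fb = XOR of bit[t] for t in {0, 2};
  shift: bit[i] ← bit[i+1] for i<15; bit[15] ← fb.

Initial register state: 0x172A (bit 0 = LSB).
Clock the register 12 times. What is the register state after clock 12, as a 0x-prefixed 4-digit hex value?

0x2E01

reg_0 = 0x172A
clock 1: out=0, reg = 0x0B95
clock 2: out=1, reg = 0x05CA
clock 3: out=0, reg = 0x02E5
clock 4: out=1, reg = 0x0172
clock 5: out=0, reg = 0x00B9
clock 6: out=1, reg = 0x805C
clock 7: out=0, reg = 0xC02E
clock 8: out=0, reg = 0xE017
clock 9: out=1, reg = 0x700B
clock 10: out=1, reg = 0xB805
clock 11: out=1, reg = 0x5C02
clock 12: out=0, reg = 0x2E01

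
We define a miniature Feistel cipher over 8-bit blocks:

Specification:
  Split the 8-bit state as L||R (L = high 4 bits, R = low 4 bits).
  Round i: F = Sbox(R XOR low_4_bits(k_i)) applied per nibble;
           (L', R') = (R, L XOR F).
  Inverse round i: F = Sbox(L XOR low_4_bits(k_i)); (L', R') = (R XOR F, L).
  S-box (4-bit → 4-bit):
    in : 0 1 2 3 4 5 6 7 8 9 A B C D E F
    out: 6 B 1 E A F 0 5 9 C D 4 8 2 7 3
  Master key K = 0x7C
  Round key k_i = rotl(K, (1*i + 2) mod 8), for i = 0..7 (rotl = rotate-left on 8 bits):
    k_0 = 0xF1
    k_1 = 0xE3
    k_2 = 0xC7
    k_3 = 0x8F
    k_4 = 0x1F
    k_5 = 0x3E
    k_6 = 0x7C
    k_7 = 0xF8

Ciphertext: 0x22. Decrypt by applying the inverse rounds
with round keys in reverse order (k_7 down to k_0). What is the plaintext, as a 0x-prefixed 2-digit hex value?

0x46

s_0 = ciphertext = 0x22
s_1 = InvRound(s_0, k_7) = 0xF2
s_2 = InvRound(s_1, k_6) = 0xCF
s_3 = InvRound(s_2, k_5) = 0xEC
s_4 = InvRound(s_3, k_4) = 0x7E
s_5 = InvRound(s_4, k_3) = 0x77
s_6 = InvRound(s_5, k_2) = 0x17
s_7 = InvRound(s_6, k_1) = 0x61
s_8 = InvRound(s_7, k_0) = 0x46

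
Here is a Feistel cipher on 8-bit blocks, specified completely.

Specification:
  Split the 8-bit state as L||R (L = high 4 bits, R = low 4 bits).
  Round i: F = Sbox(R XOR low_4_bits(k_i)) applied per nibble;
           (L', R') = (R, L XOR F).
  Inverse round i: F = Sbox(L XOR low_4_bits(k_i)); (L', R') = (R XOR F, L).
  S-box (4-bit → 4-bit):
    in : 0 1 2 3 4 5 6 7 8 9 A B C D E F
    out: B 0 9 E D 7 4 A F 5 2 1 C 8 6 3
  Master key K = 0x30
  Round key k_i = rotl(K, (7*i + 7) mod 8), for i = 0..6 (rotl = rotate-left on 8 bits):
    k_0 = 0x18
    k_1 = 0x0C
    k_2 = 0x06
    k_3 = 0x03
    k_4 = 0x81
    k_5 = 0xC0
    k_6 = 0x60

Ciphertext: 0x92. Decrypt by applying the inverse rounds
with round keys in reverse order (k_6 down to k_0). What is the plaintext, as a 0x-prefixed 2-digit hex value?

0x69

s_0 = ciphertext = 0x92
s_1 = InvRound(s_0, k_6) = 0x79
s_2 = InvRound(s_1, k_5) = 0x37
s_3 = InvRound(s_2, k_4) = 0xE3
s_4 = InvRound(s_3, k_3) = 0xBE
s_5 = InvRound(s_4, k_2) = 0x6B
s_6 = InvRound(s_5, k_1) = 0x96
s_7 = InvRound(s_6, k_0) = 0x69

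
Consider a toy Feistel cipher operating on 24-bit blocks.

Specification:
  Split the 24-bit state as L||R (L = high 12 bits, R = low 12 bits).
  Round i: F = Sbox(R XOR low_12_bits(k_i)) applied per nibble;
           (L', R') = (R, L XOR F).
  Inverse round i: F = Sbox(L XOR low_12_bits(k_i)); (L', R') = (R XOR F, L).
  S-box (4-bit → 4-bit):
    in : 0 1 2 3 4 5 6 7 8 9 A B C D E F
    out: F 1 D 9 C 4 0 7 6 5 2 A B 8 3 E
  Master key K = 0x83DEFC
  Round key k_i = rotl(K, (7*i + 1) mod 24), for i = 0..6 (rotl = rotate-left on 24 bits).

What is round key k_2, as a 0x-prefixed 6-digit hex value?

K = 0x83DEFC
k_0 = rotl(K, (7*0+1) mod 24) = rotl(K, 1) = 0x07BDF9
k_1 = rotl(K, (7*1+1) mod 24) = rotl(K, 8) = 0xDEFC83
k_2 = rotl(K, (7*2+1) mod 24) = rotl(K, 15) = 0x7E41EF

0x7E41EF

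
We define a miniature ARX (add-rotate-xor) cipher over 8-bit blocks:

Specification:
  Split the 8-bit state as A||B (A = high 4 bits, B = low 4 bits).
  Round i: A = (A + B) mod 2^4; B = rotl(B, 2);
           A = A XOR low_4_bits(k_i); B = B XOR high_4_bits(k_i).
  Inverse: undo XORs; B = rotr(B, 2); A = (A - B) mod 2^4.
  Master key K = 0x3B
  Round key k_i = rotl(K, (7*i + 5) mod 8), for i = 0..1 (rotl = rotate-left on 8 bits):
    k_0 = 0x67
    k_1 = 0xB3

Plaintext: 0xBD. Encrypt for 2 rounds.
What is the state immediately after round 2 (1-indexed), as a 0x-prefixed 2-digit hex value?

s_0 = plaintext = 0xBD
s_1 = Round(s_0, k_0) = 0xF1
s_2 = Round(s_1, k_1) = 0x3F

0x3F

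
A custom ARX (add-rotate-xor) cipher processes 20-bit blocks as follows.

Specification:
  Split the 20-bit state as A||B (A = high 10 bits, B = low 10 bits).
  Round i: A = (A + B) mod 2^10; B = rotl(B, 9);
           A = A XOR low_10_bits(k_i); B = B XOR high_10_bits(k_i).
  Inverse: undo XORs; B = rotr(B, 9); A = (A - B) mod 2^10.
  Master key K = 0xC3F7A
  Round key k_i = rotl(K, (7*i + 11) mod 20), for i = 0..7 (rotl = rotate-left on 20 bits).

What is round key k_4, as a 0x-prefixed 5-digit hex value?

0x61FBD

K = 0xC3F7A
k_0 = rotl(K, (7*0+11) mod 20) = rotl(K, 11) = 0xBD61F
k_1 = rotl(K, (7*1+11) mod 20) = rotl(K, 18) = 0xB0FDE
k_2 = rotl(K, (7*2+11) mod 20) = rotl(K, 5) = 0x7EF58
k_3 = rotl(K, (7*3+11) mod 20) = rotl(K, 12) = 0x7AC3F
k_4 = rotl(K, (7*4+11) mod 20) = rotl(K, 19) = 0x61FBD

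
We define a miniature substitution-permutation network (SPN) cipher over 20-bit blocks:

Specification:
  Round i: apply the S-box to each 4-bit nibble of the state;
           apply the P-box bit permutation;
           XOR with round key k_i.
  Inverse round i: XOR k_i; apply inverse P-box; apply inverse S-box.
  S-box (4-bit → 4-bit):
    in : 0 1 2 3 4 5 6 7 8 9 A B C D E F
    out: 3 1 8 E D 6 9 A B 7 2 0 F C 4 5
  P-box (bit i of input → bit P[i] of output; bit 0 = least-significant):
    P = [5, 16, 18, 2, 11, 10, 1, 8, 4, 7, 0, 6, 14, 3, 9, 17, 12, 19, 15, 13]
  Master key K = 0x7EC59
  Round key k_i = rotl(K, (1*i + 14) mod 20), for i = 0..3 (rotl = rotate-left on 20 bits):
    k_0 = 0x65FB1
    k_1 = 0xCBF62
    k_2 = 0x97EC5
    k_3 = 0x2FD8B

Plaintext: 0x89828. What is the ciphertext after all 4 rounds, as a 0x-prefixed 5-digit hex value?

0x5C180

s_0 = plaintext = 0x89828
s_1 = Round(s_0, k_0) = 0xF2C4D
s_2 = Round(s_1, k_1) = 0xA26B5
s_3 = Round(s_2, k_2) = 0x67E95
s_4 = Round(s_3, k_3) = 0x5C180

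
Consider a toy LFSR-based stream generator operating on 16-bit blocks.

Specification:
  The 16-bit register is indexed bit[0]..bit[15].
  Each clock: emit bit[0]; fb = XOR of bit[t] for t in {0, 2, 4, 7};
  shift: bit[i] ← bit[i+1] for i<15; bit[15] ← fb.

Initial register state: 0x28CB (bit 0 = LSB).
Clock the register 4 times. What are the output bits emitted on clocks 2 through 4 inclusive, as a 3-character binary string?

reg_0 = 0x28CB
clock 1: out=1, reg = 0x1465
clock 2: out=1, reg = 0x0A32
clock 3: out=0, reg = 0x8519
clock 4: out=1, reg = 0x428C

101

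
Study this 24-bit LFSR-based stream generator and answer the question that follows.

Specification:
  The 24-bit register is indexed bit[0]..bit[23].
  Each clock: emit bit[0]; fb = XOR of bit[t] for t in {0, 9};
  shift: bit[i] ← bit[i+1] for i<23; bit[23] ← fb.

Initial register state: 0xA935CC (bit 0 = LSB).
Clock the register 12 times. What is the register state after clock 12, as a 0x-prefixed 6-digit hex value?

reg_0 = 0xA935CC
clock 1: out=0, reg = 0x549AE6
clock 2: out=0, reg = 0xAA4D73
clock 3: out=1, reg = 0xD526B9
clock 4: out=1, reg = 0x6A935C
clock 5: out=0, reg = 0xB549AE
clock 6: out=0, reg = 0x5AA4D7
clock 7: out=1, reg = 0xAD526B
clock 8: out=1, reg = 0x56A935
clock 9: out=1, reg = 0xAB549A
clock 10: out=0, reg = 0x55AA4D
clock 11: out=1, reg = 0x2AD526
clock 12: out=0, reg = 0x156A93

0x156A93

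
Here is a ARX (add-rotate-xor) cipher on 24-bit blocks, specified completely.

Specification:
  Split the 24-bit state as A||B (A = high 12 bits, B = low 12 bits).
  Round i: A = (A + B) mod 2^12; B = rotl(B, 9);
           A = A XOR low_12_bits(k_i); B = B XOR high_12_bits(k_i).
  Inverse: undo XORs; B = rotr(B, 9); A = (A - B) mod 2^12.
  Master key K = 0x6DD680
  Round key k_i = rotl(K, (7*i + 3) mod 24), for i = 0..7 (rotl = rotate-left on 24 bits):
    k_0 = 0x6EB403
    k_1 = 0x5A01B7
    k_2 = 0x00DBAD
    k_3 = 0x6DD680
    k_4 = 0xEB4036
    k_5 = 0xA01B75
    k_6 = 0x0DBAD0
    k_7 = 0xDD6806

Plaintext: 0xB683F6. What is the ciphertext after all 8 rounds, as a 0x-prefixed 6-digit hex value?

0x6E8E65

s_0 = plaintext = 0xB683F6
s_1 = Round(s_0, k_0) = 0xB5DA95
s_2 = Round(s_1, k_1) = 0x445EF2
s_3 = Round(s_2, k_2) = 0x89A5D3
s_4 = Round(s_3, k_3) = 0x8ED067
s_5 = Round(s_4, k_4) = 0x9620B8
s_6 = Round(s_5, k_5) = 0x16FA16
s_7 = Round(s_6, k_6) = 0x155D99
s_8 = Round(s_7, k_7) = 0x6E8E65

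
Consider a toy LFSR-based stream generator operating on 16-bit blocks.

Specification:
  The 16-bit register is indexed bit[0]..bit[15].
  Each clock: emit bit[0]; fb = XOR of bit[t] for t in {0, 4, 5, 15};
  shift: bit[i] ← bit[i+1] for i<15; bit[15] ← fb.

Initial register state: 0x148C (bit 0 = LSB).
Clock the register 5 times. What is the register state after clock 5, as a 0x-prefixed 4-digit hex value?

0x00A4

reg_0 = 0x148C
clock 1: out=0, reg = 0x0A46
clock 2: out=0, reg = 0x0523
clock 3: out=1, reg = 0x0291
clock 4: out=1, reg = 0x0148
clock 5: out=0, reg = 0x00A4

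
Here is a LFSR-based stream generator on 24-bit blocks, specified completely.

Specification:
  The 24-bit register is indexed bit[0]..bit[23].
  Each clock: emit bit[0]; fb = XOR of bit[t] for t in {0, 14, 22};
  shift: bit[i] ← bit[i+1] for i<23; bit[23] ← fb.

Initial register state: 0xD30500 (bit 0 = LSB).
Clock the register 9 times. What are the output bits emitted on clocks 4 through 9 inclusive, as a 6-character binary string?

000001

reg_0 = 0xD30500
clock 1: out=0, reg = 0xE98280
clock 2: out=0, reg = 0xF4C140
clock 3: out=0, reg = 0x7A60A0
clock 4: out=0, reg = 0x3D3050
clock 5: out=0, reg = 0x1E9828
clock 6: out=0, reg = 0x0F4C14
clock 7: out=0, reg = 0x87A60A
clock 8: out=0, reg = 0x43D305
clock 9: out=1, reg = 0xA1E982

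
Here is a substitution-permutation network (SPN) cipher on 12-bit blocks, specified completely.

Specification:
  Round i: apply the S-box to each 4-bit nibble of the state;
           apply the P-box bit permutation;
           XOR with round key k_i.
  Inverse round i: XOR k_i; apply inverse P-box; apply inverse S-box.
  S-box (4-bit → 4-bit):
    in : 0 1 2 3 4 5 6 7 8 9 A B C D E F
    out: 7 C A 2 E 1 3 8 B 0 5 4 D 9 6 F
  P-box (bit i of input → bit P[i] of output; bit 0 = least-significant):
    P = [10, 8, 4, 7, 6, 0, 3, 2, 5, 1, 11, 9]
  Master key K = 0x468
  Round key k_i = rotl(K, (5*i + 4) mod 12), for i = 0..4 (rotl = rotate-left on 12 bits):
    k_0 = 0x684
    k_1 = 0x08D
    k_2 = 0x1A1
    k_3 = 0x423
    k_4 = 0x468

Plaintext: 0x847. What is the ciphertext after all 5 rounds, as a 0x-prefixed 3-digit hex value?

0x54A

s_0 = plaintext = 0x847
s_1 = Round(s_0, k_0) = 0x42B
s_2 = Round(s_1, k_1) = 0xA9A
s_3 = Round(s_2, k_2) = 0xD91
s_4 = Round(s_3, k_3) = 0x693
s_5 = Round(s_4, k_4) = 0x54A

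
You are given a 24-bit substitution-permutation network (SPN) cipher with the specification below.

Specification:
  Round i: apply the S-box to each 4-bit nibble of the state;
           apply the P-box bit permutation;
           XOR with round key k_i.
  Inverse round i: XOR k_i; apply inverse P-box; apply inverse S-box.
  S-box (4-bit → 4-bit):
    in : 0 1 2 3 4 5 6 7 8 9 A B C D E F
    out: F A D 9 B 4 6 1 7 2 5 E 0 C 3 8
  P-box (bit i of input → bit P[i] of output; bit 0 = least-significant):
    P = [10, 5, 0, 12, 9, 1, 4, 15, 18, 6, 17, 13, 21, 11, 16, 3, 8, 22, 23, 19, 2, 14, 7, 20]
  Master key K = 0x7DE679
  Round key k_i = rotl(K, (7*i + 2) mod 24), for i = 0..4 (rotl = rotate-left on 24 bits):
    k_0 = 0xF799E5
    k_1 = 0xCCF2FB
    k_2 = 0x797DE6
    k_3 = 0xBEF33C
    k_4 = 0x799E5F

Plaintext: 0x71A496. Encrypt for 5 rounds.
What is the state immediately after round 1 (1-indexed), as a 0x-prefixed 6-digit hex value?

s_0 = plaintext = 0x71A496
s_1 = Round(s_0, k_0) = 0x9AB982
s_2 = Round(s_1, k_1) = 0x4DADA0
s_3 = Round(s_2, k_2) = 0xC20BD3
s_4 = Round(s_3, k_3) = 0x154E64
s_5 = Round(s_4, k_4) = 0xCDC225

0x9AB982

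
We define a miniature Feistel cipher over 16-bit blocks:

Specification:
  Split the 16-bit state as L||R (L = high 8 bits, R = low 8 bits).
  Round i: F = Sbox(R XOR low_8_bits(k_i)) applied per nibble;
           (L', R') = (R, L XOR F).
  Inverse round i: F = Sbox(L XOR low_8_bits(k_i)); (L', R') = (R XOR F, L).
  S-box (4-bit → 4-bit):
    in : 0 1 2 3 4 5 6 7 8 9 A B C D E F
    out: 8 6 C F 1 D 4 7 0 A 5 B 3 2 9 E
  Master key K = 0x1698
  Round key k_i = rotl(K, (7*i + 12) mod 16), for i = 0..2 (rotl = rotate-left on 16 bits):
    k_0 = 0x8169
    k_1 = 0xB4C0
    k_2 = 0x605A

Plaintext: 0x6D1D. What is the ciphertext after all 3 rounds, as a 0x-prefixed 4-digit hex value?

s_0 = plaintext = 0x6D1D
s_1 = Round(s_0, k_0) = 0x1D1C
s_2 = Round(s_1, k_1) = 0x1C3E
s_3 = Round(s_2, k_2) = 0x3E5D

0x3E5D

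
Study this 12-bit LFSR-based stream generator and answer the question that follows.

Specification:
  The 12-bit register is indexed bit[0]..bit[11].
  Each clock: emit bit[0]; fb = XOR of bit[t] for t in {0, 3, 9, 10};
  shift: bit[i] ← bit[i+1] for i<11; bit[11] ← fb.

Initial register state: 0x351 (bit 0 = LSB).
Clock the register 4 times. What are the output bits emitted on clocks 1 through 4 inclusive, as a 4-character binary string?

reg_0 = 0x351
clock 1: out=1, reg = 0x1A8
clock 2: out=0, reg = 0x8D4
clock 3: out=0, reg = 0x46A
clock 4: out=0, reg = 0x235

1000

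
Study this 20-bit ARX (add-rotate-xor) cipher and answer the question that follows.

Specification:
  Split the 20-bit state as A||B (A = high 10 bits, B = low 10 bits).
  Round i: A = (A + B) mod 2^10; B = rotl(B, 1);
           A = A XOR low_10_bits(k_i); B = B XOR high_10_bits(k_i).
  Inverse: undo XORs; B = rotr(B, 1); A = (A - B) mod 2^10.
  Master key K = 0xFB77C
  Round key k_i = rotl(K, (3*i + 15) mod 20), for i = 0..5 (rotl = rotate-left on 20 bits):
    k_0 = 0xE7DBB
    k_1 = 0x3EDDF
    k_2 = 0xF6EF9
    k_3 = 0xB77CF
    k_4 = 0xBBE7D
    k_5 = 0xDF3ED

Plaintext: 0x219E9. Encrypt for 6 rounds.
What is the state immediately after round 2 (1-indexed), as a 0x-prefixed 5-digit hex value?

s_0 = plaintext = 0x219E9
s_1 = Round(s_0, k_0) = 0xF504D
s_2 = Round(s_1, k_1) = 0x7F861
s_3 = Round(s_2, k_2) = 0x29B19
s_4 = Round(s_3, k_3) = 0x1C0EE
s_5 = Round(s_4, k_4) = 0xC8F33
s_6 = Round(s_5, k_5) = 0x6ED1B

0x7F861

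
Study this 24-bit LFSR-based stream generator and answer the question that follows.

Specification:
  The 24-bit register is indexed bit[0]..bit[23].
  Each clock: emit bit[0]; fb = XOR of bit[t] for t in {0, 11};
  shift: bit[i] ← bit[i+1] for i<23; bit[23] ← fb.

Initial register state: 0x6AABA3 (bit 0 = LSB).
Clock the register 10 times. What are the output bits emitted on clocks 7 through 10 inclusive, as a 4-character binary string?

reg_0 = 0x6AABA3
clock 1: out=1, reg = 0x3555D1
clock 2: out=1, reg = 0x9AAAE8
clock 3: out=0, reg = 0xCD5574
clock 4: out=0, reg = 0x66AABA
clock 5: out=0, reg = 0xB3555D
clock 6: out=1, reg = 0xD9AAAE
clock 7: out=0, reg = 0xECD557
clock 8: out=1, reg = 0xF66AAB
clock 9: out=1, reg = 0x7B3555
clock 10: out=1, reg = 0xBD9AAA

0111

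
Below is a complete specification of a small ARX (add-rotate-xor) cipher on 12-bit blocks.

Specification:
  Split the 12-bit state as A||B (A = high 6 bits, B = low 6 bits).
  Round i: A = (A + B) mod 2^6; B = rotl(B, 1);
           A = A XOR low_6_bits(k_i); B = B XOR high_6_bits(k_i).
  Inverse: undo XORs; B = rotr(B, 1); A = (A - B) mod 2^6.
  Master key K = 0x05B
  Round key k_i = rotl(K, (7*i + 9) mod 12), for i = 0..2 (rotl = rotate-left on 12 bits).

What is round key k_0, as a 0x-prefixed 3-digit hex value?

0x60B

K = 0x05B
k_0 = rotl(K, (7*0+9) mod 12) = rotl(K, 9) = 0x60B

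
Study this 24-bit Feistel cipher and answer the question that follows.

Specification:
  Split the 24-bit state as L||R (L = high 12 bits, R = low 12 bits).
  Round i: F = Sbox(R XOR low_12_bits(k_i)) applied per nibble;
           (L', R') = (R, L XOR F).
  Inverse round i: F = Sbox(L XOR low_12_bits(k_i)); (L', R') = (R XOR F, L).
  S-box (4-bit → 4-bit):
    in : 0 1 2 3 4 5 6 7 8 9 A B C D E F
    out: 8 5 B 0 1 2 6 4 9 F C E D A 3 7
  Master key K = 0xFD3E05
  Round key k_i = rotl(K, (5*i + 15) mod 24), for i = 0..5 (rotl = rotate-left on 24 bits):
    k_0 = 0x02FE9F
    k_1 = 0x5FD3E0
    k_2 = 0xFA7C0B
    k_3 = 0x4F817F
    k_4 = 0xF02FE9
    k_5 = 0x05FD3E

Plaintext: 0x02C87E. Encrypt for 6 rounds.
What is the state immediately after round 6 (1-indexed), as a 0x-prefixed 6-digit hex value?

s_0 = plaintext = 0x02C87E
s_1 = Round(s_0, k_0) = 0x87E619
s_2 = Round(s_1, k_1) = 0x619A01
s_3 = Round(s_2, k_2) = 0xA01095
s_4 = Round(s_3, k_3) = 0x095F3D
s_5 = Round(s_4, k_4) = 0xF3D834
s_6 = Round(s_5, k_5) = 0x834DB1

0x834DB1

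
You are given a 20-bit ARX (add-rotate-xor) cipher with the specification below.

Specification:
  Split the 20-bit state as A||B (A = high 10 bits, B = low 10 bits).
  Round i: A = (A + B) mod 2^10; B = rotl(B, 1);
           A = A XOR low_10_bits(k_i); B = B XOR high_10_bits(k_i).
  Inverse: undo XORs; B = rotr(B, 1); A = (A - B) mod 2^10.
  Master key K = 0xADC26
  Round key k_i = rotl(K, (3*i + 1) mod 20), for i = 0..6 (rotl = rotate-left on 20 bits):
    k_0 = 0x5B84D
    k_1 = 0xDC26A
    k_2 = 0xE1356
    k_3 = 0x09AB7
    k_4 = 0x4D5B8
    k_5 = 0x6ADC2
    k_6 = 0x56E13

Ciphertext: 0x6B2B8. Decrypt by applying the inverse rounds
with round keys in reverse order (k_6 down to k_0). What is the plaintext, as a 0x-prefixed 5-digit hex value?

s_0 = ciphertext = 0x6B2B8
s_1 = InvRound(s_0, k_6) = 0xF3BF1
s_2 = InvRound(s_1, k_5) = 0x37D2D
s_3 = InvRound(s_2, k_4) = 0x56C0C
s_4 = InvRound(s_3, k_3) = 0xF5C15
s_5 = InvRound(s_4, k_2) = 0x2E7C8
s_6 = InvRound(s_5, k_1) = 0x9DC5C
s_7 = InvRound(s_6, k_0) = 0x68499

0x68499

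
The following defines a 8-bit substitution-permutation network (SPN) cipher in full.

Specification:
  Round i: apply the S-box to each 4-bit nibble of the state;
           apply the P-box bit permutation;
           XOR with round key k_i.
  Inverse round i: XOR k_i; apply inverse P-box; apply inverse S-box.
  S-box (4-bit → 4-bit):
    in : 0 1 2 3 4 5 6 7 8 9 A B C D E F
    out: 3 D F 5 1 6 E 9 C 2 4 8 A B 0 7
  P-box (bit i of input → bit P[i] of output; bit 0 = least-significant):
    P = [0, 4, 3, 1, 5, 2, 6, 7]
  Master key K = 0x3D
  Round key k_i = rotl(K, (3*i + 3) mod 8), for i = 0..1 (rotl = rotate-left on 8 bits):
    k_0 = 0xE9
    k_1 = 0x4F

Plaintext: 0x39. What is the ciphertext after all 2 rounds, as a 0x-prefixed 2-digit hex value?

0x5B

s_0 = plaintext = 0x39
s_1 = Round(s_0, k_0) = 0x99
s_2 = Round(s_1, k_1) = 0x5B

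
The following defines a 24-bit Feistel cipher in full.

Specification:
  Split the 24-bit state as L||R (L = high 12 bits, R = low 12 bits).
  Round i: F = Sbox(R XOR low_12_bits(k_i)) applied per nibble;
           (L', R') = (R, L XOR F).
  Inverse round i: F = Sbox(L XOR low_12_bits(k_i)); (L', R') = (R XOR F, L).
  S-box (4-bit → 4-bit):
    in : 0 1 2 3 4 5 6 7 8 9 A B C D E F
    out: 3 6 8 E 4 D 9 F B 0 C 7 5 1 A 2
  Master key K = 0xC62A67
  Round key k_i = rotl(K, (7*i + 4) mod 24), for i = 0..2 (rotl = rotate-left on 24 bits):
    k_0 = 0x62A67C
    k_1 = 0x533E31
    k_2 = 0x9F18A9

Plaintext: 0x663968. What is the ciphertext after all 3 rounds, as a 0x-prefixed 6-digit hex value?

s_0 = plaintext = 0x663968
s_1 = Round(s_0, k_0) = 0x968407
s_2 = Round(s_1, k_1) = 0x407581
s_3 = Round(s_2, k_2) = 0x58158C

0x58158C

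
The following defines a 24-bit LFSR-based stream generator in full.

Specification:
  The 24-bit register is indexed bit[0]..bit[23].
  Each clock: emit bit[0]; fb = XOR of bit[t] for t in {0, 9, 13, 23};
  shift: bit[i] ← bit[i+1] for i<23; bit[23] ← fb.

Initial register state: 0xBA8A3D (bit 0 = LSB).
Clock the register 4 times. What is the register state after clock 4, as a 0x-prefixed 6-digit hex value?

0xBBA8A3

reg_0 = 0xBA8A3D
clock 1: out=1, reg = 0xDD451E
clock 2: out=0, reg = 0xEEA28F
clock 3: out=1, reg = 0x775147
clock 4: out=1, reg = 0xBBA8A3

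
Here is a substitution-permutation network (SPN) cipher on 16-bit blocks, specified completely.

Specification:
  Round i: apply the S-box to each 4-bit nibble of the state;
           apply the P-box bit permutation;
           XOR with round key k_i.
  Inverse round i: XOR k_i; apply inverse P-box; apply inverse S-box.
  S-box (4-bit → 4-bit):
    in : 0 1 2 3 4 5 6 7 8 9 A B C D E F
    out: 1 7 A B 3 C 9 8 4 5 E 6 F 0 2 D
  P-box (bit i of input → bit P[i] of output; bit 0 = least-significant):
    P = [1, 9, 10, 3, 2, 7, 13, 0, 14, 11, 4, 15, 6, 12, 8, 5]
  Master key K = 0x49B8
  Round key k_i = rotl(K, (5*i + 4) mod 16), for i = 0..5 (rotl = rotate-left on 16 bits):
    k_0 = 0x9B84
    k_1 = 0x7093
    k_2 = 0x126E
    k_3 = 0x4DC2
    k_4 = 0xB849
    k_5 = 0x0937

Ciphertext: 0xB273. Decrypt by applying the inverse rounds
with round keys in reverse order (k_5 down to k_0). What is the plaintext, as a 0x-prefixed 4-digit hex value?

s_0 = ciphertext = 0xB273
s_1 = InvRound(s_0, k_5) = 0x129E
s_2 = InvRound(s_1, k_4) = 0x0AC4
s_3 = InvRound(s_2, k_3) = 0x8001
s_4 = InvRound(s_3, k_2) = 0x3763
s_5 = InvRound(s_4, k_1) = 0xF9EB
s_6 = InvRound(s_5, k_0) = 0x60F3

0x60F3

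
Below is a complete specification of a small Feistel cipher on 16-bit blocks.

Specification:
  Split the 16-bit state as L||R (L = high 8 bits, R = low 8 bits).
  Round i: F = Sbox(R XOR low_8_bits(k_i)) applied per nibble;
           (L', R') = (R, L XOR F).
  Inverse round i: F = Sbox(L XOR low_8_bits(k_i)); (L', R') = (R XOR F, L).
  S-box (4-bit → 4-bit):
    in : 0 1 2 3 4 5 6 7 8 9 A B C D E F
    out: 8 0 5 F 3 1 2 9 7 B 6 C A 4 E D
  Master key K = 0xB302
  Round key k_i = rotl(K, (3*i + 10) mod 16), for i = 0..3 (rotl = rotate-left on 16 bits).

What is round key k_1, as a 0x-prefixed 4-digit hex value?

0x5660

K = 0xB302
k_0 = rotl(K, (3*0+10) mod 16) = rotl(K, 10) = 0x0ACC
k_1 = rotl(K, (3*1+10) mod 16) = rotl(K, 13) = 0x5660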